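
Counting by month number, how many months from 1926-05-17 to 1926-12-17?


From May 1926 to December 1926
0 years * 12 = 0 months, plus 7 months = 7

7 months


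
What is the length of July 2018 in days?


July 2018

31 days


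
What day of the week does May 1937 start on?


Target: May 1, 1937
Anchor: Jan 1, 1937. With p = 1937 - 1 = 1936: (p + p//4 - p//100 + p//400) mod 7 = (1936 + 484 - 19 + 4) mod 7 = 2405 mod 7 = 4 -> Friday (Mon=0 ... Sun=6)
Days before May (Jan-Apr): 120 days
Weekday index = (4 + 120) mod 7 = 5

Saturday


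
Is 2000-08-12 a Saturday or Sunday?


Anchor: Jan 1, 2000. With p = 2000 - 1 = 1999: (p + p//4 - p//100 + p//400) mod 7 = (1999 + 499 - 19 + 4) mod 7 = 2483 mod 7 = 5 -> Saturday (Mon=0 ... Sun=6)
Day of year: 225; offset = 224
Weekday index = (5 + 224) mod 7 = 5 -> Saturday
Weekend days: Saturday, Sunday

Yes


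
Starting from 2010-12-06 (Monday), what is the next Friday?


Current: Monday
Target: Friday
Days ahead: 4

Next Friday: 2010-12-10


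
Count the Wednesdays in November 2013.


November 2013 has 30 days
Anchor: Jan 1, 2013. With p = 2013 - 1 = 2012: (p + p//4 - p//100 + p//400) mod 7 = (2012 + 503 - 20 + 5) mod 7 = 2500 mod 7 = 1 -> Tuesday (Mon=0 ... Sun=6)
Days before November (Jan-Oct): 304; November 1 index = (1 + 304) mod 7 = 4 -> Friday
First Wednesday is November 6
Wednesdays: 6, 13, 20, 27

4 Wednesdays


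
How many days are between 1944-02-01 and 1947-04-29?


From 1944-02-01 to 1947-04-29
1944-02-01: days before February = 31; day of year = 31 + 1 = 32
1947-04-29: days before April = 31 + 28 + 31 = 90 (1947 is not a leap year); day of year = 90 + 29 = 119
Rest of 1944: 366 - 32 = 334
Full years 1945 (365), 1946 (365): 730
Total = 334 + 730 + 119 = 1183

1183 days


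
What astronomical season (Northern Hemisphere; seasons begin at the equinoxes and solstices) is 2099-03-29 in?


Date: March 29
Astronomical Spring (approx.; exact equinox/solstice day varies by year): March 20 to June 20
March 29 falls within the Spring window

Spring


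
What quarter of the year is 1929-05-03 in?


Month: May (month 5)
Q1: Jan-Mar, Q2: Apr-Jun, Q3: Jul-Sep, Q4: Oct-Dec

Q2


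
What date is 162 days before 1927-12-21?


Start: 1927-12-21, subtract 162 days
Back 21 days from December 21 reaches November 30, 1927 -> 141 left
November 1927 has 30 days -> back to October 31, 1927 -> 111 left
October 1927 has 31 days -> back to September 30, 1927 -> 80 left
September 1927 has 30 days -> back to August 31, 1927 -> 50 left
August 1927 has 31 days -> back to July 31, 1927 -> 19 left
July 1927: 31 - 19 = 12 -> lands on July 12

Result: 1927-07-12


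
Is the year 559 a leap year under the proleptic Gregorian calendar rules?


Gregorian leap year rule: divisible by 4, but not by 100, unless also by 400.
559 is not divisible by 4 -> not a leap year

No


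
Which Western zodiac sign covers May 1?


Date: May 1
Conventional tropical zodiac dates: Taurus from April 20 onward; Gemini starts May 21
May 1 falls within the Taurus range

Taurus


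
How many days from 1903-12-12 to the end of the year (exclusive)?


Day of year: 346 of 365
Remaining = 365 - 346

19 days


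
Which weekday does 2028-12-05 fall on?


Date: December 5, 2028
Anchor: Jan 1, 2028. With p = 2028 - 1 = 2027: (p + p//4 - p//100 + p//400) mod 7 = (2027 + 506 - 20 + 5) mod 7 = 2518 mod 7 = 5 -> Saturday (Mon=0 ... Sun=6)
Days before December (Jan-Nov): 335; offset = 335 + 5 - 1 = 339
Weekday index = (5 + 339) mod 7 = 1

Day of the week: Tuesday


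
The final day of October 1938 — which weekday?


October 1938 has 31 days
Anchor: Jan 1, 1938. With p = 1938 - 1 = 1937: (p + p//4 - p//100 + p//400) mod 7 = (1937 + 484 - 19 + 4) mod 7 = 2406 mod 7 = 5 -> Saturday (Mon=0 ... Sun=6)
Days before October (Jan-Sep): 273; October 1 index = (5 + 273) mod 7 = 5 -> Saturday
Last day offset: 31 - 1 = 30 days
Weekday index = (5 + 30) mod 7 = 0

Monday, October 31


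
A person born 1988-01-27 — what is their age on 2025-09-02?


Birth: 1988-01-27
Reference: 2025-09-02
Year difference: 2025 - 1988 = 37

37 years old


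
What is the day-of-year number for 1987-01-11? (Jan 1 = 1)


Date: January 11, 1987
No months before January
Plus 11 days in January

Day of year: 11


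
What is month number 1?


Month 1 of 12

January


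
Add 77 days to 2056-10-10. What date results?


Start: 2056-10-10, add 77 days
October 2056 has 31 days: 31 - 10 = 21 days to October 31 -> 56 left
November 2056 has 30 days -> 26 left
December 2056: 26 <= 31 -> lands on December 26

Result: 2056-12-26


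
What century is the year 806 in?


Century = (year - 1) // 100 + 1
= (806 - 1) // 100 + 1
= 805 // 100 + 1
= 8 + 1

9th century


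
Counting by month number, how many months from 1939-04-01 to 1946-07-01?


From April 1939 to July 1946
7 years * 12 = 84 months, plus 3 months = 87

87 months


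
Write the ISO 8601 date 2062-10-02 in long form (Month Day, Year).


ISO 2062-10-02 parses as year=2062, month=10, day=02
Month 10 -> October

October 2, 2062


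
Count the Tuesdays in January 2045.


January 2045 has 31 days
Anchor: Jan 1, 2045. With p = 2045 - 1 = 2044: (p + p//4 - p//100 + p//400) mod 7 = (2044 + 511 - 20 + 5) mod 7 = 2540 mod 7 = 6 -> Sunday (Mon=0 ... Sun=6)
January 1 is the anchor itself -> Sunday
First Tuesday is January 3
Tuesdays: 3, 10, 17, 24, 31

5 Tuesdays


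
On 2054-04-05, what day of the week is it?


Date: April 5, 2054
Anchor: Jan 1, 2054. With p = 2054 - 1 = 2053: (p + p//4 - p//100 + p//400) mod 7 = (2053 + 513 - 20 + 5) mod 7 = 2551 mod 7 = 3 -> Thursday (Mon=0 ... Sun=6)
Days before April (Jan-Mar): 90; offset = 90 + 5 - 1 = 94
Weekday index = (3 + 94) mod 7 = 6

Day of the week: Sunday


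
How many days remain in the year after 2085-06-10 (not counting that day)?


Day of year: 161 of 365
Remaining = 365 - 161

204 days


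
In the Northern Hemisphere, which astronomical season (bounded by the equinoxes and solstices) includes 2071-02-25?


Date: February 25
Astronomical Winter (approx.; exact equinox/solstice day varies by year): December 21 to March 19
February 25 falls within the Winter window

Winter


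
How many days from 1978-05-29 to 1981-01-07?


From 1978-05-29 to 1981-01-07
1978-05-29: days before May = 31 + 28 + 31 + 30 = 120 (1978 is not a leap year); day of year = 120 + 29 = 149
1981-01-07: day of year = 7
Rest of 1978: 365 - 149 = 216
Full years 1979 (365), 1980 (366): 731
Total = 216 + 731 + 7 = 954

954 days


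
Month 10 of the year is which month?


Month 10 of 12

October


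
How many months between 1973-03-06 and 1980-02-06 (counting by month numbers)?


From March 1973 to February 1980
7 years * 12 = 84 months, minus 1 month = 83

83 months


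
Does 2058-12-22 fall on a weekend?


Anchor: Jan 1, 2058. With p = 2058 - 1 = 2057: (p + p//4 - p//100 + p//400) mod 7 = (2057 + 514 - 20 + 5) mod 7 = 2556 mod 7 = 1 -> Tuesday (Mon=0 ... Sun=6)
Day of year: 356; offset = 355
Weekday index = (1 + 355) mod 7 = 6 -> Sunday
Weekend days: Saturday, Sunday

Yes


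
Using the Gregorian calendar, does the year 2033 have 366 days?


Gregorian leap year rule: divisible by 4, but not by 100, unless also by 400.
2033 is not divisible by 4 -> not a leap year

No


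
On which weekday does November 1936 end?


November 1936 has 30 days
Anchor: Jan 1, 1936. With p = 1936 - 1 = 1935: (p + p//4 - p//100 + p//400) mod 7 = (1935 + 483 - 19 + 4) mod 7 = 2403 mod 7 = 2 -> Wednesday (Mon=0 ... Sun=6)
Days before November (Jan-Oct): 305; November 1 index = (2 + 305) mod 7 = 6 -> Sunday
Last day offset: 30 - 1 = 29 days
Weekday index = (6 + 29) mod 7 = 0

Monday, November 30


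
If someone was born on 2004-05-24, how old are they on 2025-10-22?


Birth: 2004-05-24
Reference: 2025-10-22
Year difference: 2025 - 2004 = 21

21 years old


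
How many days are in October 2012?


October 2012

31 days


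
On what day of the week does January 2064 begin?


Target: January 1, 2064
Anchor: Jan 1, 2064. With p = 2064 - 1 = 2063: (p + p//4 - p//100 + p//400) mod 7 = (2063 + 515 - 20 + 5) mod 7 = 2563 mod 7 = 1 -> Tuesday (Mon=0 ... Sun=6)
Offset from anchor: 0 days
Weekday index = (1 + 0) mod 7 = 1

Tuesday


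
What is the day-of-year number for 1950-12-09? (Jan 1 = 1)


Date: December 9, 1950
Days in months 1 through 11: 334
Plus 9 days in December

Day of year: 343


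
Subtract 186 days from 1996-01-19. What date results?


Start: 1996-01-19, subtract 186 days
Back 19 days from January 19 reaches December 31, 1995 -> 167 left
December 1995 has 31 days -> back to November 30, 1995 -> 136 left
November 1995 has 30 days -> back to October 31, 1995 -> 106 left
October 1995 has 31 days -> back to September 30, 1995 -> 75 left
September 1995 has 30 days -> back to August 31, 1995 -> 45 left
August 1995 has 31 days -> back to July 31, 1995 -> 14 left
July 1995: 31 - 14 = 17 -> lands on July 17

Result: 1995-07-17


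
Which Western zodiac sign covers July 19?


Date: July 19
Conventional tropical zodiac dates: Cancer from June 21 onward; Leo starts July 23
July 19 falls within the Cancer range

Cancer


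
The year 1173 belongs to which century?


Century = (year - 1) // 100 + 1
= (1173 - 1) // 100 + 1
= 1172 // 100 + 1
= 11 + 1

12th century


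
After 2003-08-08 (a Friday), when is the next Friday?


Current: Friday
Target: Friday
Days ahead: 7

Next Friday: 2003-08-15


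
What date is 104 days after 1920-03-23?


Start: 1920-03-23, add 104 days
March 1920 has 31 days: 31 - 23 = 8 days to March 31 -> 96 left
April 1920 has 30 days -> 66 left
May 1920 has 31 days -> 35 left
June 1920 has 30 days -> 5 left
July 1920: 5 <= 31 -> lands on July 5

Result: 1920-07-05


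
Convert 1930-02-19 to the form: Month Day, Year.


ISO 1930-02-19 parses as year=1930, month=02, day=19
Month 2 -> February

February 19, 1930


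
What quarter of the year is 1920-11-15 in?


Month: November (month 11)
Q1: Jan-Mar, Q2: Apr-Jun, Q3: Jul-Sep, Q4: Oct-Dec

Q4


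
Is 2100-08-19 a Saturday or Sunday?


Anchor: Jan 1, 2100. With p = 2100 - 1 = 2099: (p + p//4 - p//100 + p//400) mod 7 = (2099 + 524 - 20 + 5) mod 7 = 2608 mod 7 = 4 -> Friday (Mon=0 ... Sun=6)
Day of year: 231; offset = 230
Weekday index = (4 + 230) mod 7 = 3 -> Thursday
Weekend days: Saturday, Sunday

No


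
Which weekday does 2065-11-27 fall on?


Date: November 27, 2065
Anchor: Jan 1, 2065. With p = 2065 - 1 = 2064: (p + p//4 - p//100 + p//400) mod 7 = (2064 + 516 - 20 + 5) mod 7 = 2565 mod 7 = 3 -> Thursday (Mon=0 ... Sun=6)
Days before November (Jan-Oct): 304; offset = 304 + 27 - 1 = 330
Weekday index = (3 + 330) mod 7 = 4

Day of the week: Friday


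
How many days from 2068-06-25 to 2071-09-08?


From 2068-06-25 to 2071-09-08
2068-06-25: days before June = 31 + 29 + 31 + 30 + 31 = 152 (2068 is a leap year); day of year = 152 + 25 = 177
2071-09-08: days before September = 31 + 28 + 31 + 30 + 31 + 30 + 31 + 31 = 243 (2071 is not a leap year); day of year = 243 + 8 = 251
Rest of 2068: 366 - 177 = 189
Full years 2069 (365), 2070 (365): 730
Total = 189 + 730 + 251 = 1170

1170 days


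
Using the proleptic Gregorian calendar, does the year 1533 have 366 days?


Gregorian leap year rule: divisible by 4, but not by 100, unless also by 400.
1533 is not divisible by 4 -> not a leap year

No


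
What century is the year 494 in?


Century = (year - 1) // 100 + 1
= (494 - 1) // 100 + 1
= 493 // 100 + 1
= 4 + 1

5th century


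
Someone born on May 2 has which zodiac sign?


Date: May 2
Conventional tropical zodiac dates: Taurus from April 20 onward; Gemini starts May 21
May 2 falls within the Taurus range

Taurus


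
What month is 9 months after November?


November is month 11
11 + 9 = 20; wrap: 20 - 12 = 8

August


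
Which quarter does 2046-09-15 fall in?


Month: September (month 9)
Q1: Jan-Mar, Q2: Apr-Jun, Q3: Jul-Sep, Q4: Oct-Dec

Q3


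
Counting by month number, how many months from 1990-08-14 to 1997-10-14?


From August 1990 to October 1997
7 years * 12 = 84 months, plus 2 months = 86

86 months


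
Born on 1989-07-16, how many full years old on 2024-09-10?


Birth: 1989-07-16
Reference: 2024-09-10
Year difference: 2024 - 1989 = 35

35 years old


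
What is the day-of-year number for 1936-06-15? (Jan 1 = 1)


Date: June 15, 1936
Days in months 1 through 5: 152
Plus 15 days in June

Day of year: 167


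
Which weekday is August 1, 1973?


Target: August 1, 1973
Anchor: Jan 1, 1973. With p = 1973 - 1 = 1972: (p + p//4 - p//100 + p//400) mod 7 = (1972 + 493 - 19 + 4) mod 7 = 2450 mod 7 = 0 -> Monday (Mon=0 ... Sun=6)
Days before August (Jan-Jul): 212 days
Weekday index = (0 + 212) mod 7 = 2

Wednesday


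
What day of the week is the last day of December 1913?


December 1913 has 31 days
Anchor: Jan 1, 1913. With p = 1913 - 1 = 1912: (p + p//4 - p//100 + p//400) mod 7 = (1912 + 478 - 19 + 4) mod 7 = 2375 mod 7 = 2 -> Wednesday (Mon=0 ... Sun=6)
Days before December (Jan-Nov): 334; December 1 index = (2 + 334) mod 7 = 0 -> Monday
Last day offset: 31 - 1 = 30 days
Weekday index = (0 + 30) mod 7 = 2

Wednesday, December 31


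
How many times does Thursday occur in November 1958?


November 1958 has 30 days
Anchor: Jan 1, 1958. With p = 1958 - 1 = 1957: (p + p//4 - p//100 + p//400) mod 7 = (1957 + 489 - 19 + 4) mod 7 = 2431 mod 7 = 2 -> Wednesday (Mon=0 ... Sun=6)
Days before November (Jan-Oct): 304; November 1 index = (2 + 304) mod 7 = 5 -> Saturday
First Thursday is November 6
Thursdays: 6, 13, 20, 27

4 Thursdays


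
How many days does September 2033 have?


September 2033

30 days


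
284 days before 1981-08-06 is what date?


Start: 1981-08-06, subtract 284 days
Back 6 days from August 6 reaches July 31, 1981 -> 278 left
July 1981 has 31 days -> back to June 30, 1981 -> 247 left
June 1981 has 30 days -> back to May 31, 1981 -> 217 left
May 1981 has 31 days -> back to April 30, 1981 -> 186 left
April 1981 has 30 days -> back to March 31, 1981 -> 156 left
March 1981 has 31 days -> back to February 28, 1981 -> 125 left
February 1981 has 28 days -> back to January 31, 1981 -> 97 left
January 1981 has 31 days -> back to December 31, 1980 -> 66 left
December 1980 has 31 days -> back to November 30, 1980 -> 35 left
November 1980 has 30 days -> back to October 31, 1980 -> 5 left
October 1980: 31 - 5 = 26 -> lands on October 26

Result: 1980-10-26


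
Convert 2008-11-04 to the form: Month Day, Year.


ISO 2008-11-04 parses as year=2008, month=11, day=04
Month 11 -> November

November 4, 2008


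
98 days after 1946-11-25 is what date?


Start: 1946-11-25, add 98 days
November 1946 has 30 days: 30 - 25 = 5 days to November 30 -> 93 left
December 1946 has 31 days -> 62 left
January 1947 has 31 days -> 31 left
February 1947 has 28 days -> 3 left
March 1947: 3 <= 31 -> lands on March 3

Result: 1947-03-03


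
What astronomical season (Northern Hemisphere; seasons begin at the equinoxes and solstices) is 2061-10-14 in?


Date: October 14
Astronomical Autumn (approx.; exact equinox/solstice day varies by year): September 22 to December 20
October 14 falls within the Autumn window

Autumn


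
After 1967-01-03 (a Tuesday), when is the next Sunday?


Current: Tuesday
Target: Sunday
Days ahead: 5

Next Sunday: 1967-01-08


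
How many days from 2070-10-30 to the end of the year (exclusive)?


Day of year: 303 of 365
Remaining = 365 - 303

62 days


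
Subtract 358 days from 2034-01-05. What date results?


Start: 2034-01-05, subtract 358 days
Back 5 days from January 5 reaches December 31, 2033 -> 353 left
December 2033 has 31 days -> back to November 30, 2033 -> 322 left
November 2033 has 30 days -> back to October 31, 2033 -> 292 left
October 2033 has 31 days -> back to September 30, 2033 -> 261 left
September 2033 has 30 days -> back to August 31, 2033 -> 231 left
August 2033 has 31 days -> back to July 31, 2033 -> 200 left
July 2033 has 31 days -> back to June 30, 2033 -> 169 left
June 2033 has 30 days -> back to May 31, 2033 -> 139 left
May 2033 has 31 days -> back to April 30, 2033 -> 108 left
April 2033 has 30 days -> back to March 31, 2033 -> 78 left
March 2033 has 31 days -> back to February 28, 2033 -> 47 left
February 2033 has 28 days -> back to January 31, 2033 -> 19 left
January 2033: 31 - 19 = 12 -> lands on January 12

Result: 2033-01-12


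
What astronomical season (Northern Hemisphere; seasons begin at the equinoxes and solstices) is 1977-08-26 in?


Date: August 26
Astronomical Summer (approx.; exact equinox/solstice day varies by year): June 21 to September 21
August 26 falls within the Summer window

Summer


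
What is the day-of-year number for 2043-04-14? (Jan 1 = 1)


Date: April 14, 2043
Days in months 1 through 3: 90
Plus 14 days in April

Day of year: 104


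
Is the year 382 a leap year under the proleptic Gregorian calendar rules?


Gregorian leap year rule: divisible by 4, but not by 100, unless also by 400.
382 is not divisible by 4 -> not a leap year

No


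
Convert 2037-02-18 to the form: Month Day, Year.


ISO 2037-02-18 parses as year=2037, month=02, day=18
Month 2 -> February

February 18, 2037


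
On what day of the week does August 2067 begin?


Target: August 1, 2067
Anchor: Jan 1, 2067. With p = 2067 - 1 = 2066: (p + p//4 - p//100 + p//400) mod 7 = (2066 + 516 - 20 + 5) mod 7 = 2567 mod 7 = 5 -> Saturday (Mon=0 ... Sun=6)
Days before August (Jan-Jul): 212 days
Weekday index = (5 + 212) mod 7 = 0

Monday


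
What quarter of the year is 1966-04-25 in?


Month: April (month 4)
Q1: Jan-Mar, Q2: Apr-Jun, Q3: Jul-Sep, Q4: Oct-Dec

Q2


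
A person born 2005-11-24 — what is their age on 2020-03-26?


Birth: 2005-11-24
Reference: 2020-03-26
Year difference: 2020 - 2005 = 15
Birthday not yet reached in 2020, subtract 1

14 years old


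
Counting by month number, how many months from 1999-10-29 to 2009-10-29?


From October 1999 to October 2009
10 years * 12 = 120 months = 120

120 months


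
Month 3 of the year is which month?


Month 3 of 12

March


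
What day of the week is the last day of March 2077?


March 2077 has 31 days
Anchor: Jan 1, 2077. With p = 2077 - 1 = 2076: (p + p//4 - p//100 + p//400) mod 7 = (2076 + 519 - 20 + 5) mod 7 = 2580 mod 7 = 4 -> Friday (Mon=0 ... Sun=6)
Days before March (Jan-Feb): 59; March 1 index = (4 + 59) mod 7 = 0 -> Monday
Last day offset: 31 - 1 = 30 days
Weekday index = (0 + 30) mod 7 = 2

Wednesday, March 31


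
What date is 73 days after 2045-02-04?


Start: 2045-02-04, add 73 days
February 2045 has 28 days: 28 - 4 = 24 days to February 28 -> 49 left
March 2045 has 31 days -> 18 left
April 2045: 18 <= 30 -> lands on April 18

Result: 2045-04-18


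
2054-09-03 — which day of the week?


Date: September 3, 2054
Anchor: Jan 1, 2054. With p = 2054 - 1 = 2053: (p + p//4 - p//100 + p//400) mod 7 = (2053 + 513 - 20 + 5) mod 7 = 2551 mod 7 = 3 -> Thursday (Mon=0 ... Sun=6)
Days before September (Jan-Aug): 243; offset = 243 + 3 - 1 = 245
Weekday index = (3 + 245) mod 7 = 3

Day of the week: Thursday


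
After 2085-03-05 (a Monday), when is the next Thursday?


Current: Monday
Target: Thursday
Days ahead: 3

Next Thursday: 2085-03-08


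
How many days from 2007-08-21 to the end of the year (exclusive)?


Day of year: 233 of 365
Remaining = 365 - 233

132 days


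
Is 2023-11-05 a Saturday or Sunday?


Anchor: Jan 1, 2023. With p = 2023 - 1 = 2022: (p + p//4 - p//100 + p//400) mod 7 = (2022 + 505 - 20 + 5) mod 7 = 2512 mod 7 = 6 -> Sunday (Mon=0 ... Sun=6)
Day of year: 309; offset = 308
Weekday index = (6 + 308) mod 7 = 6 -> Sunday
Weekend days: Saturday, Sunday

Yes


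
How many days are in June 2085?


June 2085

30 days


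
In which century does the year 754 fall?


Century = (year - 1) // 100 + 1
= (754 - 1) // 100 + 1
= 753 // 100 + 1
= 7 + 1

8th century


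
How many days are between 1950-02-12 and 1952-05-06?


From 1950-02-12 to 1952-05-06
1950-02-12: days before February = 31; day of year = 31 + 12 = 43
1952-05-06: days before May = 31 + 29 + 31 + 30 = 121 (1952 is a leap year); day of year = 121 + 6 = 127
Rest of 1950: 365 - 43 = 322
Full years 1951 (365): 365
Total = 322 + 365 + 127 = 814

814 days


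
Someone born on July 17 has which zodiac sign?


Date: July 17
Conventional tropical zodiac dates: Cancer from June 21 onward; Leo starts July 23
July 17 falls within the Cancer range

Cancer


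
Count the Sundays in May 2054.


May 2054 has 31 days
Anchor: Jan 1, 2054. With p = 2054 - 1 = 2053: (p + p//4 - p//100 + p//400) mod 7 = (2053 + 513 - 20 + 5) mod 7 = 2551 mod 7 = 3 -> Thursday (Mon=0 ... Sun=6)
Days before May (Jan-Apr): 120; May 1 index = (3 + 120) mod 7 = 4 -> Friday
First Sunday is May 3
Sundays: 3, 10, 17, 24, 31

5 Sundays


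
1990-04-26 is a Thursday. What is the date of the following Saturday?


Current: Thursday
Target: Saturday
Days ahead: 2

Next Saturday: 1990-04-28


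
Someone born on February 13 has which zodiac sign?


Date: February 13
Conventional tropical zodiac dates: Aquarius from January 20 onward; Pisces starts February 19
February 13 falls within the Aquarius range

Aquarius


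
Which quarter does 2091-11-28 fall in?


Month: November (month 11)
Q1: Jan-Mar, Q2: Apr-Jun, Q3: Jul-Sep, Q4: Oct-Dec

Q4


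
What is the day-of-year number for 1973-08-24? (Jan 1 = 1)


Date: August 24, 1973
Days in months 1 through 7: 212
Plus 24 days in August

Day of year: 236


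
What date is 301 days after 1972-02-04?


Start: 1972-02-04, add 301 days
February 1972 has 29 days: 29 - 4 = 25 days to February 29 -> 276 left
March 1972 has 31 days -> 245 left
April 1972 has 30 days -> 215 left
May 1972 has 31 days -> 184 left
June 1972 has 30 days -> 154 left
July 1972 has 31 days -> 123 left
August 1972 has 31 days -> 92 left
September 1972 has 30 days -> 62 left
October 1972 has 31 days -> 31 left
November 1972 has 30 days -> 1 left
December 1972: 1 <= 31 -> lands on December 1

Result: 1972-12-01


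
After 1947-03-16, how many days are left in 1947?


Day of year: 75 of 365
Remaining = 365 - 75

290 days


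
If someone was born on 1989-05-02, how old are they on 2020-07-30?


Birth: 1989-05-02
Reference: 2020-07-30
Year difference: 2020 - 1989 = 31

31 years old


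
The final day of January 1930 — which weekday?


January 1930 has 31 days
Anchor: Jan 1, 1930. With p = 1930 - 1 = 1929: (p + p//4 - p//100 + p//400) mod 7 = (1929 + 482 - 19 + 4) mod 7 = 2396 mod 7 = 2 -> Wednesday (Mon=0 ... Sun=6)
January 1 is the anchor itself -> Wednesday
Last day offset: 31 - 1 = 30 days
Weekday index = (2 + 30) mod 7 = 4

Friday, January 31


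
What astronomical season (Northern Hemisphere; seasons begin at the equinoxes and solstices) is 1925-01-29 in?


Date: January 29
Astronomical Winter (approx.; exact equinox/solstice day varies by year): December 21 to March 19
January 29 falls within the Winter window

Winter


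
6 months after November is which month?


November is month 11
11 + 6 = 17; wrap: 17 - 12 = 5

May


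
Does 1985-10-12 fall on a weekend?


Anchor: Jan 1, 1985. With p = 1985 - 1 = 1984: (p + p//4 - p//100 + p//400) mod 7 = (1984 + 496 - 19 + 4) mod 7 = 2465 mod 7 = 1 -> Tuesday (Mon=0 ... Sun=6)
Day of year: 285; offset = 284
Weekday index = (1 + 284) mod 7 = 5 -> Saturday
Weekend days: Saturday, Sunday

Yes


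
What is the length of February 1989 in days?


February 1989 (leap year: no)

28 days


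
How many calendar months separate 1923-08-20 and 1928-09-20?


From August 1923 to September 1928
5 years * 12 = 60 months, plus 1 month = 61

61 months


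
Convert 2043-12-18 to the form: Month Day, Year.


ISO 2043-12-18 parses as year=2043, month=12, day=18
Month 12 -> December

December 18, 2043


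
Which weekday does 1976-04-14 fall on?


Date: April 14, 1976
Anchor: Jan 1, 1976. With p = 1976 - 1 = 1975: (p + p//4 - p//100 + p//400) mod 7 = (1975 + 493 - 19 + 4) mod 7 = 2453 mod 7 = 3 -> Thursday (Mon=0 ... Sun=6)
Days before April (Jan-Mar): 91; offset = 91 + 14 - 1 = 104
Weekday index = (3 + 104) mod 7 = 2

Day of the week: Wednesday


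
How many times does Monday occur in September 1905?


September 1905 has 30 days
Anchor: Jan 1, 1905. With p = 1905 - 1 = 1904: (p + p//4 - p//100 + p//400) mod 7 = (1904 + 476 - 19 + 4) mod 7 = 2365 mod 7 = 6 -> Sunday (Mon=0 ... Sun=6)
Days before September (Jan-Aug): 243; September 1 index = (6 + 243) mod 7 = 4 -> Friday
First Monday is September 4
Mondays: 4, 11, 18, 25

4 Mondays


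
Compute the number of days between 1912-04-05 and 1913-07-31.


From 1912-04-05 to 1913-07-31
1912-04-05: days before April = 31 + 29 + 31 = 91 (1912 is a leap year); day of year = 91 + 5 = 96
1913-07-31: days before July = 31 + 28 + 31 + 30 + 31 + 30 = 181 (1913 is not a leap year); day of year = 181 + 31 = 212
Rest of 1912: 366 - 96 = 270
Total = 270 + 212 = 482

482 days


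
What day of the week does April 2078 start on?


Target: April 1, 2078
Anchor: Jan 1, 2078. With p = 2078 - 1 = 2077: (p + p//4 - p//100 + p//400) mod 7 = (2077 + 519 - 20 + 5) mod 7 = 2581 mod 7 = 5 -> Saturday (Mon=0 ... Sun=6)
Days before April (Jan-Mar): 90 days
Weekday index = (5 + 90) mod 7 = 4

Friday


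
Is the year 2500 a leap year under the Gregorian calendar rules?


Gregorian leap year rule: divisible by 4, but not by 100, unless also by 400.
2500 is divisible by 100 but not 400 -> not a leap year

No


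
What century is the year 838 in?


Century = (year - 1) // 100 + 1
= (838 - 1) // 100 + 1
= 837 // 100 + 1
= 8 + 1

9th century


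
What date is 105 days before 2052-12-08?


Start: 2052-12-08, subtract 105 days
Back 8 days from December 8 reaches November 30, 2052 -> 97 left
November 2052 has 30 days -> back to October 31, 2052 -> 67 left
October 2052 has 31 days -> back to September 30, 2052 -> 36 left
September 2052 has 30 days -> back to August 31, 2052 -> 6 left
August 2052: 31 - 6 = 25 -> lands on August 25

Result: 2052-08-25


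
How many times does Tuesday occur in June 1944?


June 1944 has 30 days
Anchor: Jan 1, 1944. With p = 1944 - 1 = 1943: (p + p//4 - p//100 + p//400) mod 7 = (1943 + 485 - 19 + 4) mod 7 = 2413 mod 7 = 5 -> Saturday (Mon=0 ... Sun=6)
Days before June (Jan-May): 152; June 1 index = (5 + 152) mod 7 = 3 -> Thursday
First Tuesday is June 6
Tuesdays: 6, 13, 20, 27

4 Tuesdays


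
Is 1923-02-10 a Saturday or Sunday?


Anchor: Jan 1, 1923. With p = 1923 - 1 = 1922: (p + p//4 - p//100 + p//400) mod 7 = (1922 + 480 - 19 + 4) mod 7 = 2387 mod 7 = 0 -> Monday (Mon=0 ... Sun=6)
Day of year: 41; offset = 40
Weekday index = (0 + 40) mod 7 = 5 -> Saturday
Weekend days: Saturday, Sunday

Yes


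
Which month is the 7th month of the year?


Month 7 of 12

July


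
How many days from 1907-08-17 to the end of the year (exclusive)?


Day of year: 229 of 365
Remaining = 365 - 229

136 days


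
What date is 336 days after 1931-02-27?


Start: 1931-02-27, add 336 days
February 1931 has 28 days: 28 - 27 = 1 day to February 28 -> 335 left
March 1931 has 31 days -> 304 left
April 1931 has 30 days -> 274 left
May 1931 has 31 days -> 243 left
June 1931 has 30 days -> 213 left
July 1931 has 31 days -> 182 left
August 1931 has 31 days -> 151 left
September 1931 has 30 days -> 121 left
October 1931 has 31 days -> 90 left
November 1931 has 30 days -> 60 left
December 1931 has 31 days -> 29 left
January 1932: 29 <= 31 -> lands on January 29

Result: 1932-01-29


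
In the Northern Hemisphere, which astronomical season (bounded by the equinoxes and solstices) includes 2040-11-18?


Date: November 18
Astronomical Autumn (approx.; exact equinox/solstice day varies by year): September 22 to December 20
November 18 falls within the Autumn window

Autumn


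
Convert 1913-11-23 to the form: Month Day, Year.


ISO 1913-11-23 parses as year=1913, month=11, day=23
Month 11 -> November

November 23, 1913


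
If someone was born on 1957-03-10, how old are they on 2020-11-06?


Birth: 1957-03-10
Reference: 2020-11-06
Year difference: 2020 - 1957 = 63

63 years old


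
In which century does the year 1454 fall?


Century = (year - 1) // 100 + 1
= (1454 - 1) // 100 + 1
= 1453 // 100 + 1
= 14 + 1

15th century


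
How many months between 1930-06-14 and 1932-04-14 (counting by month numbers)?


From June 1930 to April 1932
2 years * 12 = 24 months, minus 2 months = 22

22 months


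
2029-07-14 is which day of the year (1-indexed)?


Date: July 14, 2029
Days in months 1 through 6: 181
Plus 14 days in July

Day of year: 195


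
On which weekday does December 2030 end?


December 2030 has 31 days
Anchor: Jan 1, 2030. With p = 2030 - 1 = 2029: (p + p//4 - p//100 + p//400) mod 7 = (2029 + 507 - 20 + 5) mod 7 = 2521 mod 7 = 1 -> Tuesday (Mon=0 ... Sun=6)
Days before December (Jan-Nov): 334; December 1 index = (1 + 334) mod 7 = 6 -> Sunday
Last day offset: 31 - 1 = 30 days
Weekday index = (6 + 30) mod 7 = 1

Tuesday, December 31


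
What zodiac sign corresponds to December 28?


Date: December 28
Conventional tropical zodiac dates: Capricorn from December 22 onward; Aquarius starts January 20
December 28 falls within the Capricorn range

Capricorn


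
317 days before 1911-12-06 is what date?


Start: 1911-12-06, subtract 317 days
Back 6 days from December 6 reaches November 30, 1911 -> 311 left
November 1911 has 30 days -> back to October 31, 1911 -> 281 left
October 1911 has 31 days -> back to September 30, 1911 -> 250 left
September 1911 has 30 days -> back to August 31, 1911 -> 220 left
August 1911 has 31 days -> back to July 31, 1911 -> 189 left
July 1911 has 31 days -> back to June 30, 1911 -> 158 left
June 1911 has 30 days -> back to May 31, 1911 -> 128 left
May 1911 has 31 days -> back to April 30, 1911 -> 97 left
April 1911 has 30 days -> back to March 31, 1911 -> 67 left
March 1911 has 31 days -> back to February 28, 1911 -> 36 left
February 1911 has 28 days -> back to January 31, 1911 -> 8 left
January 1911: 31 - 8 = 23 -> lands on January 23

Result: 1911-01-23


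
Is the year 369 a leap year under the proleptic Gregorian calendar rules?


Gregorian leap year rule: divisible by 4, but not by 100, unless also by 400.
369 is not divisible by 4 -> not a leap year

No


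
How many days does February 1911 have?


February 1911 (leap year: no)

28 days


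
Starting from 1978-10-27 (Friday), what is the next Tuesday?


Current: Friday
Target: Tuesday
Days ahead: 4

Next Tuesday: 1978-10-31


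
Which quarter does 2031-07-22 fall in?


Month: July (month 7)
Q1: Jan-Mar, Q2: Apr-Jun, Q3: Jul-Sep, Q4: Oct-Dec

Q3


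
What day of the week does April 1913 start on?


Target: April 1, 1913
Anchor: Jan 1, 1913. With p = 1913 - 1 = 1912: (p + p//4 - p//100 + p//400) mod 7 = (1912 + 478 - 19 + 4) mod 7 = 2375 mod 7 = 2 -> Wednesday (Mon=0 ... Sun=6)
Days before April (Jan-Mar): 90 days
Weekday index = (2 + 90) mod 7 = 1

Tuesday


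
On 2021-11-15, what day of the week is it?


Date: November 15, 2021
Anchor: Jan 1, 2021. With p = 2021 - 1 = 2020: (p + p//4 - p//100 + p//400) mod 7 = (2020 + 505 - 20 + 5) mod 7 = 2510 mod 7 = 4 -> Friday (Mon=0 ... Sun=6)
Days before November (Jan-Oct): 304; offset = 304 + 15 - 1 = 318
Weekday index = (4 + 318) mod 7 = 0

Day of the week: Monday


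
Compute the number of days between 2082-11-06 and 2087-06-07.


From 2082-11-06 to 2087-06-07
2082-11-06: days before November = 31 + 28 + 31 + 30 + 31 + 30 + 31 + 31 + 30 + 31 = 304 (2082 is not a leap year); day of year = 304 + 6 = 310
2087-06-07: days before June = 31 + 28 + 31 + 30 + 31 = 151 (2087 is not a leap year); day of year = 151 + 7 = 158
Rest of 2082: 365 - 310 = 55
Full years 2083 (365), 2084 (366), 2085 (365), 2086 (365): 1461
Total = 55 + 1461 + 158 = 1674

1674 days


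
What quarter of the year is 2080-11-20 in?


Month: November (month 11)
Q1: Jan-Mar, Q2: Apr-Jun, Q3: Jul-Sep, Q4: Oct-Dec

Q4


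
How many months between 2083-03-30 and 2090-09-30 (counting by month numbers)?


From March 2083 to September 2090
7 years * 12 = 84 months, plus 6 months = 90

90 months


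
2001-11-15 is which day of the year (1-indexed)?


Date: November 15, 2001
Days in months 1 through 10: 304
Plus 15 days in November

Day of year: 319


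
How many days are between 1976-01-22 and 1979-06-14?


From 1976-01-22 to 1979-06-14
1976-01-22: day of year = 22
1979-06-14: days before June = 31 + 28 + 31 + 30 + 31 = 151 (1979 is not a leap year); day of year = 151 + 14 = 165
Rest of 1976: 366 - 22 = 344
Full years 1977 (365), 1978 (365): 730
Total = 344 + 730 + 165 = 1239

1239 days


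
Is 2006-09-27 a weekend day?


Anchor: Jan 1, 2006. With p = 2006 - 1 = 2005: (p + p//4 - p//100 + p//400) mod 7 = (2005 + 501 - 20 + 5) mod 7 = 2491 mod 7 = 6 -> Sunday (Mon=0 ... Sun=6)
Day of year: 270; offset = 269
Weekday index = (6 + 269) mod 7 = 2 -> Wednesday
Weekend days: Saturday, Sunday

No


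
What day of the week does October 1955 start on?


Target: October 1, 1955
Anchor: Jan 1, 1955. With p = 1955 - 1 = 1954: (p + p//4 - p//100 + p//400) mod 7 = (1954 + 488 - 19 + 4) mod 7 = 2427 mod 7 = 5 -> Saturday (Mon=0 ... Sun=6)
Days before October (Jan-Sep): 273 days
Weekday index = (5 + 273) mod 7 = 5

Saturday


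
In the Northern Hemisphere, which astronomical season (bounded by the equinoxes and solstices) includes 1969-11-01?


Date: November 1
Astronomical Autumn (approx.; exact equinox/solstice day varies by year): September 22 to December 20
November 1 falls within the Autumn window

Autumn


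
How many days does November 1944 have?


November 1944

30 days


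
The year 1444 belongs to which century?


Century = (year - 1) // 100 + 1
= (1444 - 1) // 100 + 1
= 1443 // 100 + 1
= 14 + 1

15th century


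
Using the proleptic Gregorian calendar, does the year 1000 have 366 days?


Gregorian leap year rule: divisible by 4, but not by 100, unless also by 400.
1000 is divisible by 100 but not 400 -> not a leap year

No


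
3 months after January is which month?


January is month 1
1 + 3 = 4

April


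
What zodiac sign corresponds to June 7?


Date: June 7
Conventional tropical zodiac dates: Gemini from May 21 onward; Cancer starts June 21
June 7 falls within the Gemini range

Gemini


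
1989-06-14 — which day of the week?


Date: June 14, 1989
Anchor: Jan 1, 1989. With p = 1989 - 1 = 1988: (p + p//4 - p//100 + p//400) mod 7 = (1988 + 497 - 19 + 4) mod 7 = 2470 mod 7 = 6 -> Sunday (Mon=0 ... Sun=6)
Days before June (Jan-May): 151; offset = 151 + 14 - 1 = 164
Weekday index = (6 + 164) mod 7 = 2

Day of the week: Wednesday


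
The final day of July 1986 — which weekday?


July 1986 has 31 days
Anchor: Jan 1, 1986. With p = 1986 - 1 = 1985: (p + p//4 - p//100 + p//400) mod 7 = (1985 + 496 - 19 + 4) mod 7 = 2466 mod 7 = 2 -> Wednesday (Mon=0 ... Sun=6)
Days before July (Jan-Jun): 181; July 1 index = (2 + 181) mod 7 = 1 -> Tuesday
Last day offset: 31 - 1 = 30 days
Weekday index = (1 + 30) mod 7 = 3

Thursday, July 31


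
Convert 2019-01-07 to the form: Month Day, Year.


ISO 2019-01-07 parses as year=2019, month=01, day=07
Month 1 -> January

January 7, 2019


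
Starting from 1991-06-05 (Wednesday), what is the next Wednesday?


Current: Wednesday
Target: Wednesday
Days ahead: 7

Next Wednesday: 1991-06-12


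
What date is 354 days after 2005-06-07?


Start: 2005-06-07, add 354 days
June 2005 has 30 days: 30 - 7 = 23 days to June 30 -> 331 left
July 2005 has 31 days -> 300 left
August 2005 has 31 days -> 269 left
September 2005 has 30 days -> 239 left
October 2005 has 31 days -> 208 left
November 2005 has 30 days -> 178 left
December 2005 has 31 days -> 147 left
January 2006 has 31 days -> 116 left
February 2006 has 28 days -> 88 left
March 2006 has 31 days -> 57 left
April 2006 has 30 days -> 27 left
May 2006: 27 <= 31 -> lands on May 27

Result: 2006-05-27


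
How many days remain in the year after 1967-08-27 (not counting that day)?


Day of year: 239 of 365
Remaining = 365 - 239

126 days


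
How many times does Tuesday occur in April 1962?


April 1962 has 30 days
Anchor: Jan 1, 1962. With p = 1962 - 1 = 1961: (p + p//4 - p//100 + p//400) mod 7 = (1961 + 490 - 19 + 4) mod 7 = 2436 mod 7 = 0 -> Monday (Mon=0 ... Sun=6)
Days before April (Jan-Mar): 90; April 1 index = (0 + 90) mod 7 = 6 -> Sunday
First Tuesday is April 3
Tuesdays: 3, 10, 17, 24

4 Tuesdays


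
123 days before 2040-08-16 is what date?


Start: 2040-08-16, subtract 123 days
Back 16 days from August 16 reaches July 31, 2040 -> 107 left
July 2040 has 31 days -> back to June 30, 2040 -> 76 left
June 2040 has 30 days -> back to May 31, 2040 -> 46 left
May 2040 has 31 days -> back to April 30, 2040 -> 15 left
April 2040: 30 - 15 = 15 -> lands on April 15

Result: 2040-04-15


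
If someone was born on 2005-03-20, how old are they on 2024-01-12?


Birth: 2005-03-20
Reference: 2024-01-12
Year difference: 2024 - 2005 = 19
Birthday not yet reached in 2024, subtract 1

18 years old


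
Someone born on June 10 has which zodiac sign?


Date: June 10
Conventional tropical zodiac dates: Gemini from May 21 onward; Cancer starts June 21
June 10 falls within the Gemini range

Gemini


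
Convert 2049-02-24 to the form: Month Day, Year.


ISO 2049-02-24 parses as year=2049, month=02, day=24
Month 2 -> February

February 24, 2049


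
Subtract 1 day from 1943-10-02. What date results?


Start: 1943-10-02, subtract 1 day
2 - 1 = 1 stays within October 1943

Result: 1943-10-01


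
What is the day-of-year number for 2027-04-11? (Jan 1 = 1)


Date: April 11, 2027
Days in months 1 through 3: 90
Plus 11 days in April

Day of year: 101


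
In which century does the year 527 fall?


Century = (year - 1) // 100 + 1
= (527 - 1) // 100 + 1
= 526 // 100 + 1
= 5 + 1

6th century


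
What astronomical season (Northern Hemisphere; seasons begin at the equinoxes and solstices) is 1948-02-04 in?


Date: February 4
Astronomical Winter (approx.; exact equinox/solstice day varies by year): December 21 to March 19
February 4 falls within the Winter window

Winter


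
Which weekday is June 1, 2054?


Target: June 1, 2054
Anchor: Jan 1, 2054. With p = 2054 - 1 = 2053: (p + p//4 - p//100 + p//400) mod 7 = (2053 + 513 - 20 + 5) mod 7 = 2551 mod 7 = 3 -> Thursday (Mon=0 ... Sun=6)
Days before June (Jan-May): 151 days
Weekday index = (3 + 151) mod 7 = 0

Monday


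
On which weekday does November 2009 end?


November 2009 has 30 days
Anchor: Jan 1, 2009. With p = 2009 - 1 = 2008: (p + p//4 - p//100 + p//400) mod 7 = (2008 + 502 - 20 + 5) mod 7 = 2495 mod 7 = 3 -> Thursday (Mon=0 ... Sun=6)
Days before November (Jan-Oct): 304; November 1 index = (3 + 304) mod 7 = 6 -> Sunday
Last day offset: 30 - 1 = 29 days
Weekday index = (6 + 29) mod 7 = 0

Monday, November 30


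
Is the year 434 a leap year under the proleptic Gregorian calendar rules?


Gregorian leap year rule: divisible by 4, but not by 100, unless also by 400.
434 is not divisible by 4 -> not a leap year

No


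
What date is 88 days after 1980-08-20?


Start: 1980-08-20, add 88 days
August 1980 has 31 days: 31 - 20 = 11 days to August 31 -> 77 left
September 1980 has 30 days -> 47 left
October 1980 has 31 days -> 16 left
November 1980: 16 <= 30 -> lands on November 16

Result: 1980-11-16


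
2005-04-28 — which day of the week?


Date: April 28, 2005
Anchor: Jan 1, 2005. With p = 2005 - 1 = 2004: (p + p//4 - p//100 + p//400) mod 7 = (2004 + 501 - 20 + 5) mod 7 = 2490 mod 7 = 5 -> Saturday (Mon=0 ... Sun=6)
Days before April (Jan-Mar): 90; offset = 90 + 28 - 1 = 117
Weekday index = (5 + 117) mod 7 = 3

Day of the week: Thursday
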